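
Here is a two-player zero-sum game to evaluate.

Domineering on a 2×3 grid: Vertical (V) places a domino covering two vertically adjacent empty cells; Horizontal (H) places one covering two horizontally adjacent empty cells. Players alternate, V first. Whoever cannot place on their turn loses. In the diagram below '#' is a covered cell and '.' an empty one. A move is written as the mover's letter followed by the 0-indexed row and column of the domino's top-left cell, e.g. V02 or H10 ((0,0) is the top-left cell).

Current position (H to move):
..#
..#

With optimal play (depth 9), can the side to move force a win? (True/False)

p1 H@[..#/..#]: H00[###/..#]+1* H10[..#/###]+1
p2 V@[###/..#] terminal -1; root [..#/..#] d9

H winning at [..#/..#]: True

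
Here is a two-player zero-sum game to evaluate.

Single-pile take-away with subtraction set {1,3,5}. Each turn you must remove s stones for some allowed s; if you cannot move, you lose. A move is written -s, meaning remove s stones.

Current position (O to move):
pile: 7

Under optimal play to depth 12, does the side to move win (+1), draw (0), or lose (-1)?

[7] O move#1: -1:+1/6*, -3:+1/4, -5:+1/2
[6] X move#2: -1:-1/5*, -3:-1/3, -5:-1/1
[5] O move#3: -1:+1/4*, -3:+1/2, -5:+1/0
[4] X move#4: -1:-1/3*, -3:-1/1
[3] O move#5: -1:+1/2*, -3:+1/0
[2] X move#6: -1:-1/1*
[1] O move#7: -1:+1/0*
[0] end (terminal -1, X#8); searched 7 to 12

value(7, O) = +1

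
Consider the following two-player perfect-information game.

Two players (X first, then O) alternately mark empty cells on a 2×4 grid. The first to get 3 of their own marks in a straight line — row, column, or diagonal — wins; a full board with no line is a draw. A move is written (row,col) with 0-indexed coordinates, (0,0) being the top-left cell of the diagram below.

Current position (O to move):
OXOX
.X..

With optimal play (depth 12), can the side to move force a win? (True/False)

p1 O@[OXOX/.X..]: (1,0)[OXOX/OX..]+0* (1,2)[OXOX/.XO.]+0 (1,3)[OXOX/.X.O]+0
p2 X@[OXOX/OX..]: (1,2)[OXOX/OXX.]+0* (1,3)[OXOX/OX.X]+0
p3 O@[OXOX/OXX.]: (1,3)[OXOX/OXXO]+0*
p4 X@[OXOX/OXXO] terminal +0; root [OXOX/.X..] d12

O winning at [OXOX/.X..]: False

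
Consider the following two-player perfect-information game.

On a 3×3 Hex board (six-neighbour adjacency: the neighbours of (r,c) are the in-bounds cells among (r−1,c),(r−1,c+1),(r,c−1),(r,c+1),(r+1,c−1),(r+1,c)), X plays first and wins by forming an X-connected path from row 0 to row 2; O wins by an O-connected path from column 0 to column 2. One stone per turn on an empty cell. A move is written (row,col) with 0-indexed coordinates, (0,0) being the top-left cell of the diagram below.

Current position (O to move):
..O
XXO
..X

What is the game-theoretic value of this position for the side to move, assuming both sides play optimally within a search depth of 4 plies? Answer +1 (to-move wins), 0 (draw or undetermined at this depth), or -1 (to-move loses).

value(..O/XXO/..X, O) = -1

ply 1, O at ..O/XXO/..X | (0,0)=-1→O.O/XXO/..X*; (0,1)=-1→.OO/XXO/..X; (2,0)=-1→..O/XXO/O.X; (2,1)=-1→..O/XXO/.OX
ply 2, X at O.O/XXO/..X | (0,1)=+1→OXO/XXO/..X*; (2,0)=-1→O.O/XXO/X.X; (2,1)=-1→O.O/XXO/.XX
ply 3, O at OXO/XXO/..X | (2,0)=-1→OXO/XXO/O.X*; (2,1)=-1→OXO/XXO/.OX
ply 4, X at OXO/XXO/O.X | (2,1)=+1→OXO/XXO/OXX*
ply 5: OXO/XXO/OXX is terminal -1 (O); from ..O/XXO/..X depth 4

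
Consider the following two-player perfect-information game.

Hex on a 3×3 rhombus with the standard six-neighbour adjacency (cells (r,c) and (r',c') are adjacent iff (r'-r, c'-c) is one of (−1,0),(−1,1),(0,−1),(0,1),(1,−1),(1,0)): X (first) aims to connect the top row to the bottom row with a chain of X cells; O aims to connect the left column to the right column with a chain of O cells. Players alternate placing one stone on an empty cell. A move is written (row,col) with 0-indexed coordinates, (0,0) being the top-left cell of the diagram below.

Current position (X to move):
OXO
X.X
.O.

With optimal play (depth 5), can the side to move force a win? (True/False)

X winning at [OXO/X.X/.O.]: True

ply 1, X at OXO/X.X/.O. | (1,1)=+1→OXO/XXX/.O.*; (2,0)=+1→OXO/X.X/XO.; (2,2)=+1→OXO/X.X/.OX
ply 2, O at OXO/XXX/.O. | (2,0)=-1→OXO/XXX/OO.*; (2,2)=-1→OXO/XXX/.OO
ply 3, X at OXO/XXX/OO. | (2,2)=+1→OXO/XXX/OOX*
ply 4: OXO/XXX/OOX is terminal -1 (O); from OXO/X.X/.O. depth 5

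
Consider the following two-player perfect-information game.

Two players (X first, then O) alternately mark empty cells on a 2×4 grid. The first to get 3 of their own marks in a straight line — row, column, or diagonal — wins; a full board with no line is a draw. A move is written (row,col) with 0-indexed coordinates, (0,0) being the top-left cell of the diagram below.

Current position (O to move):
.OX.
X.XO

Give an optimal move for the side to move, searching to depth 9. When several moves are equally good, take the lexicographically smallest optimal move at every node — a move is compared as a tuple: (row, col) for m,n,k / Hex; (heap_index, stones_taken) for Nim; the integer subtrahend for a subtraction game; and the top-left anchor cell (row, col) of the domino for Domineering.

[.OX./X.XO] O move#1: (0,0):-1/OOX./X.XO, (0,3):-1/.OXO/X.XO, (1,1):+0/.OX./XOXO*
[.OX./XOXO] X move#2: (0,0):+0/XOX./XOXO*, (0,3):+0/.OXX/XOXO
[XOX./XOXO] O move#3: (0,3):+0/XOXO/XOXO*
[XOXO/XOXO] end (terminal +0, X#4); searched .OX./X.XO to 9

O's best at [.OX./X.XO]: (1,1)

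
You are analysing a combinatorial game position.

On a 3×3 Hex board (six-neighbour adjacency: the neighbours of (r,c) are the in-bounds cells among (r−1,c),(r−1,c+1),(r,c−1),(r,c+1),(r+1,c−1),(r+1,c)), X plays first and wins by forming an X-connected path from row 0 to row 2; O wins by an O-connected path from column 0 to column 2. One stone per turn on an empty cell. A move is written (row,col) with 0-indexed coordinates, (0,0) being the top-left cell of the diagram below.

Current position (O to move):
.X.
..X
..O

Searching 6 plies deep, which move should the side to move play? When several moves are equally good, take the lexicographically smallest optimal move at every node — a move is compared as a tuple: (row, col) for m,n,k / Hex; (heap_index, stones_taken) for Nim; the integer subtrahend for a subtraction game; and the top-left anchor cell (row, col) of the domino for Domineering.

O's best at [.X./..X/..O]: (1,1)

p1 O@[.X./..X/..O]: (0,0)[OX./..X/..O]-1 (0,2)[.XO/..X/..O]-1 (1,0)[.X./O.X/..O]-1 (1,1)[.X./.OX/..O]+1* (2,0)[.X./..X/O.O]-1 (2,1)[.X./..X/.OO]-1
p2 X@[.X./.OX/..O]: (0,0)[XX./.OX/..O]-1* (0,2)[.XX/.OX/..O]-1 (1,0)[.X./XOX/..O]-1 (2,0)[.X./.OX/X.O]-1 (2,1)[.X./.OX/.XO]-1
p3 O@[XX./.OX/..O]: (0,2)[XXO/.OX/..O]+1* (1,0)[XX./OOX/..O]+1 (2,0)[XX./.OX/O.O]+1 (2,1)[XX./.OX/.OO]+1
p4 X@[XXO/.OX/..O]: (1,0)[XXO/XOX/..O]-1* (2,0)[XXO/.OX/X.O]-1 (2,1)[XXO/.OX/.XO]-1
p5 O@[XXO/XOX/..O]: (2,0)[XXO/XOX/O.O]+1* (2,1)[XXO/XOX/.OO]-1
p6 X@[XXO/XOX/O.O] terminal -1; root [.X./..X/..O] d6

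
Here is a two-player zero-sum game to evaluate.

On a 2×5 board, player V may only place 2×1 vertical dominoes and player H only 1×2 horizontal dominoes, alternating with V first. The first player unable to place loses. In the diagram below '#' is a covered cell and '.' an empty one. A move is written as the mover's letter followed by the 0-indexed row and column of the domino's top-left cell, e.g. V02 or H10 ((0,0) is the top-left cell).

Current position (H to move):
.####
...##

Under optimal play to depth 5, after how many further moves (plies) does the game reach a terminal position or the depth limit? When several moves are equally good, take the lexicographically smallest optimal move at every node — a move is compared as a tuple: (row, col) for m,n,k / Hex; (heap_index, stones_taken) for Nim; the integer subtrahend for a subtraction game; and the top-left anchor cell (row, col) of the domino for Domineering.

[.####/...##] H move#1: H10:+1/.####/##.##*, H11:-1/.####/.####
[.####/##.##] end (terminal -1, V#2); searched .####/...## to 5

PV length from [.####/...##]: 1 ply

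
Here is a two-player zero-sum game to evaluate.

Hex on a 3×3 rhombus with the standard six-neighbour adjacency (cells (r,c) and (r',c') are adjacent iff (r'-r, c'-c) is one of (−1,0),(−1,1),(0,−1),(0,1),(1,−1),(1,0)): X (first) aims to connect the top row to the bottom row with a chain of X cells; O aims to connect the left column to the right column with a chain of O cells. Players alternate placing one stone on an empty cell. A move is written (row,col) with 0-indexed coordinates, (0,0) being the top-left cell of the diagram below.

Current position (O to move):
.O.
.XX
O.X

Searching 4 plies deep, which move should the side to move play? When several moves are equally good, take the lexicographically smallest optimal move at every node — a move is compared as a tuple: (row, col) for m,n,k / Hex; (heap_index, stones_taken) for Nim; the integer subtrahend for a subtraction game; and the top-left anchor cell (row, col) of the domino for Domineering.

O's best at [.O./.XX/O.X]: (0,2)

p1 O@[.O./.XX/O.X]: (0,0)[OO./.XX/O.X]-1 (0,2)[.OO/.XX/O.X]+1* (1,0)[.O./OXX/O.X]-1 (2,1)[.O./.XX/OOX]-1
p2 X@[.OO/.XX/O.X]: (0,0)[XOO/.XX/O.X]-1* (1,0)[.OO/XXX/O.X]-1 (2,1)[.OO/.XX/OXX]-1
p3 O@[XOO/.XX/O.X]: (1,0)[XOO/OXX/O.X]+1* (2,1)[XOO/.XX/OOX]-1
p4 X@[XOO/OXX/O.X] terminal -1; root [.O./.XX/O.X] d4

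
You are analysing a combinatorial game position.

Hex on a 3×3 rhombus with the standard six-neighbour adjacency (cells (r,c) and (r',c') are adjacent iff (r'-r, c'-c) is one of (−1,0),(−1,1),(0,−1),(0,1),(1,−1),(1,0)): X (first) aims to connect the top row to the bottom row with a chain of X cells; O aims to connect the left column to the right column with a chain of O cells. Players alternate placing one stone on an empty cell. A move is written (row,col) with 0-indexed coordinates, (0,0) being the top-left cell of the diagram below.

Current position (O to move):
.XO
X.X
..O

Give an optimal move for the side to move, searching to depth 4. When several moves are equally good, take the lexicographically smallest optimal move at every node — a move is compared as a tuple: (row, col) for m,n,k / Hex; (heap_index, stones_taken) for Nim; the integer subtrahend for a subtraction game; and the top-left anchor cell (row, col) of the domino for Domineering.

O's best at [.XO/X.X/..O]: (2,0)

ply 1, O at .XO/X.X/..O | (0,0)=-1→OXO/X.X/..O; (1,1)=-1→.XO/XOX/..O; (2,0)=+1→.XO/X.X/O.O*; (2,1)=-1→.XO/X.X/.OO
ply 2, X at .XO/X.X/O.O | (0,0)=-1→XXO/X.X/O.O*; (1,1)=-1→.XO/XXX/O.O; (2,1)=-1→.XO/X.X/OXO
ply 3, O at XXO/X.X/O.O | (1,1)=+1→XXO/XOX/O.O*; (2,1)=+1→XXO/X.X/OOO
ply 4: XXO/XOX/O.O is terminal -1 (X); from .XO/X.X/..O depth 4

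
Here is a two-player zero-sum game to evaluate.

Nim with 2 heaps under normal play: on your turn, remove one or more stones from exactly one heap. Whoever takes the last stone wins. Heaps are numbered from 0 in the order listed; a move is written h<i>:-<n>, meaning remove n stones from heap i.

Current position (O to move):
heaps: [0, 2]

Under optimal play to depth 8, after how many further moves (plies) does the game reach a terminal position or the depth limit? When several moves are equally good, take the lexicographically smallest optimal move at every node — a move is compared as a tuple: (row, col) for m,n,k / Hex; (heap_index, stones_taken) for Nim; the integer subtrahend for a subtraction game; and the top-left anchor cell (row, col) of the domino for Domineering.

[(0,2)] O move#1: h1:-1:-1/(0,1), h1:-2:+1/(0,0)*
[(0,0)] end (terminal -1, X#2); searched (0,2) to 8

PV length from [(0,2)]: 1 ply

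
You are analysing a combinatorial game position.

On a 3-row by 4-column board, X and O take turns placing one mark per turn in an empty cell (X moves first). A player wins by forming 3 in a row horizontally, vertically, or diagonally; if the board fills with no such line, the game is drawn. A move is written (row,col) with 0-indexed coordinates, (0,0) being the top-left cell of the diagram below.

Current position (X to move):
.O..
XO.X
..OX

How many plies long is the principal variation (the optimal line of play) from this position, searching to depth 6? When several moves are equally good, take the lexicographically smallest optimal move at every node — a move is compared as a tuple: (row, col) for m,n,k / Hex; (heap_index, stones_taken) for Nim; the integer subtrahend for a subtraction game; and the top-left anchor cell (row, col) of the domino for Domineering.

PV length from [.O../XO.X/..OX]: 1 ply

[.O../XO.X/..OX] X move#1: (0,0):-1/XO../XO.X/..OX, (0,2):-1/.OX./XO.X/..OX, (0,3):+1/.O.X/XO.X/..OX*, (1,2):-1/.O../XOXX/..OX, (2,0):-1/.O../XO.X/X.OX, (2,1):-1/.O../XO.X/.XOX
[.O.X/XO.X/..OX] end (terminal -1, O#2); searched .O../XO.X/..OX to 6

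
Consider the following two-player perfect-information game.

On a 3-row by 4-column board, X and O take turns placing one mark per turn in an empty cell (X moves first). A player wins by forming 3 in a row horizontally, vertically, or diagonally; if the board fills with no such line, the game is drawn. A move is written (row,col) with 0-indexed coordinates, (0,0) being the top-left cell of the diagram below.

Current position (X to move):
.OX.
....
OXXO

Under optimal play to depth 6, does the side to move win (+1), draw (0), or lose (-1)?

ply 1, X at .OX./..../OXXO | (0,0)=-1→XOX./..../OXXO; (0,3)=-1→.OXX/..../OXXO; (1,0)=-1→.OX./X.../OXXO; (1,1)=-1→.OX./.X../OXXO; (1,2)=+1→.OX./..X./OXXO*; (1,3)=-1→.OX./...X/OXXO
ply 2: .OX./..X./OXXO is terminal -1 (O); from .OX./..../OXXO depth 6

value(.OX./..../OXXO, X) = +1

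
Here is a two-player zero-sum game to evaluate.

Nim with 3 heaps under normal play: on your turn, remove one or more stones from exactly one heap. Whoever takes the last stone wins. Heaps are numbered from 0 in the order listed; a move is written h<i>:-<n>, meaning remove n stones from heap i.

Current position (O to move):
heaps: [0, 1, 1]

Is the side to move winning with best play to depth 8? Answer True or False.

O winning at [(0,1,1)]: False

[(0,1,1)] O move#1: h1:-1:-1/(0,0,1)*, h2:-1:-1/(0,1,0)
[(0,0,1)] X move#2: h2:-1:+1/(0,0,0)*
[(0,0,0)] end (terminal -1, O#3); searched (0,1,1) to 8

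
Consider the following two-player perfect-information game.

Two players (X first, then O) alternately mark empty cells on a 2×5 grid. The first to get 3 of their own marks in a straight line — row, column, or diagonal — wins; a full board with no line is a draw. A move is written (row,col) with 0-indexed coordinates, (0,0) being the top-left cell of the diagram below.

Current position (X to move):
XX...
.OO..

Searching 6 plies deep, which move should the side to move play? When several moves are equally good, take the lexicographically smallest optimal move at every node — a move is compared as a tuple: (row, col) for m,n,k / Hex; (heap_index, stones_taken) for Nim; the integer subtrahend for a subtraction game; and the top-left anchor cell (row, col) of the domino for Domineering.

ply 1, X at XX.../.OO.. | (0,2)=+1→XXX../.OO..*; (0,3)=-1→XX.X./.OO..; (0,4)=-1→XX..X/.OO..; (1,0)=-1→XX.../XOO..; (1,3)=-1→XX.../.OOX.; (1,4)=-1→XX.../.OO.X
ply 2: XXX../.OO.. is terminal -1 (O); from XX.../.OO.. depth 6

X's best at [XX.../.OO..]: (0,2)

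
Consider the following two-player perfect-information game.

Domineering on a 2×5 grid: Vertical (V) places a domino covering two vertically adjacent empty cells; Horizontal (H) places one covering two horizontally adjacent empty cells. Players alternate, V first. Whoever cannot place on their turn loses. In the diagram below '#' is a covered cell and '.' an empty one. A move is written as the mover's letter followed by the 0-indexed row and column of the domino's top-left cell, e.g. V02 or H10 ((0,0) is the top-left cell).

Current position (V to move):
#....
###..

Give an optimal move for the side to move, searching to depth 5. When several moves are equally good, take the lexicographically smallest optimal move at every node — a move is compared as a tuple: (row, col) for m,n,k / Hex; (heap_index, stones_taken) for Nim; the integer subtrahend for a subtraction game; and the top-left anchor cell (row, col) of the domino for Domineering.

p1 V@[#..../###..]: V03[#..#./####.]+1* V04[#...#/###.#]-1
p2 H@[#..#./####.]: H01[####./####.]-1*
p3 V@[####./####.]: V04[#####/#####]+1*
p4 H@[#####/#####] terminal -1; root [#..../###..] d5

V's best at [#..../###..]: V03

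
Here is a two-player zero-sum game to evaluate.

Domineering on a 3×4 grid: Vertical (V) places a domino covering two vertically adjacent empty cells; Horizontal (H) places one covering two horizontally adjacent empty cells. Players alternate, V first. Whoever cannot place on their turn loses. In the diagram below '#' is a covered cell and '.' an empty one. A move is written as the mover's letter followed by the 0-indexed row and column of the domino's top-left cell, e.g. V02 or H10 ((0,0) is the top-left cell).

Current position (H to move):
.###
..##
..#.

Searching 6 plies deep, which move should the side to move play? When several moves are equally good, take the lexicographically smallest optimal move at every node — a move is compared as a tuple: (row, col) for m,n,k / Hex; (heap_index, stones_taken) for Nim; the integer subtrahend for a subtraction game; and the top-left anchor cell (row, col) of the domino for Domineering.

p1 H@[.###/..##/..#.]: H10[.###/####/..#.]+1* H20[.###/..##/###.]-1
p2 V@[.###/####/..#.] terminal -1; root [.###/..##/..#.] d6

H's best at [.###/..##/..#.]: H10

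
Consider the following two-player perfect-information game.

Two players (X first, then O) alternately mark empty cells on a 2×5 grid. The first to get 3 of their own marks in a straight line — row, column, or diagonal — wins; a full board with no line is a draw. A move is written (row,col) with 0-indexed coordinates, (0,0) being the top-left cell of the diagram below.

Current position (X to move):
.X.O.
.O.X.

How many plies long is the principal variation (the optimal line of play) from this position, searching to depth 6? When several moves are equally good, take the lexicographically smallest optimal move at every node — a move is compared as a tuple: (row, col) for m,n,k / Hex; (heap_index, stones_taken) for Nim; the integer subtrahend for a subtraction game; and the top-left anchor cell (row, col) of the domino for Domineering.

[.X.O./.O.X.] X move#1: (0,0):+0/XX.O./.O.X.*, (0,2):+0/.XXO./.O.X., (0,4):+0/.X.OX/.O.X., (1,0):+0/.X.O./XO.X., (1,2):+0/.X.O./.OXX., (1,4):+0/.X.O./.O.XX
[XX.O./.O.X.] O move#2: (0,2):+0/XXOO./.O.X.*, (0,4):-1/XX.OO/.O.X., (1,0):-1/XX.O./OO.X., (1,2):-1/XX.O./.OOX., (1,4):-1/XX.O./.O.XO
[XXOO./.O.X.] X move#3: (0,4):+0/XXOOX/.O.X.*, (1,0):-1/XXOO./XO.X., (1,2):-1/XXOO./.OXX., (1,4):-1/XXOO./.O.XX
[XXOOX/.O.X.] O move#4: (1,0):+0/XXOOX/OO.X.*, (1,2):+0/XXOOX/.OOX., (1,4):+0/XXOOX/.O.XO
[XXOOX/OO.X.] X move#5: (1,2):+0/XXOOX/OOXX.*, (1,4):-1/XXOOX/OO.XX
[XXOOX/OOXX.] O move#6: (1,4):+0/XXOOX/OOXXO*
[XXOOX/OOXXO] end (terminal +0, X#7); searched .X.O./.O.X. to 6

PV length from [.X.O./.O.X.]: 6 plies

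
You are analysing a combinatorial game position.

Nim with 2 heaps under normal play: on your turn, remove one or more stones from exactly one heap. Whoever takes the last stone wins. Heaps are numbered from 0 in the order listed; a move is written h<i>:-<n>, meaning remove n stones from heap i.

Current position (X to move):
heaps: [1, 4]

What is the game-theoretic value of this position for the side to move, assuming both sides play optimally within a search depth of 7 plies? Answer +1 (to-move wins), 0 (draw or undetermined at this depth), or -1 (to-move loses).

value((1,4), X) = +1

[(1,4)] X move#1: h0:-1:-1/(0,4), h1:-1:-1/(1,3), h1:-2:-1/(1,2), h1:-3:+1/(1,1)*, h1:-4:-1/(1,0)
[(1,1)] O move#2: h0:-1:-1/(0,1)*, h1:-1:-1/(1,0)
[(0,1)] X move#3: h1:-1:+1/(0,0)*
[(0,0)] end (terminal -1, O#4); searched (1,4) to 7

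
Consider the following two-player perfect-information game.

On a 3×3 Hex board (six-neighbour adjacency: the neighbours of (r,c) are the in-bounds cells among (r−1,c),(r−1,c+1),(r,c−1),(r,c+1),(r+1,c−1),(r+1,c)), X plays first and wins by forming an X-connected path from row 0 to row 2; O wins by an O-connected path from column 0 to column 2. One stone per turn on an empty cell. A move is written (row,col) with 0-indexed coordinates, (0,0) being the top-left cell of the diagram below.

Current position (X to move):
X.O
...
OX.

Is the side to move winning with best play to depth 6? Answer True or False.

p1 X@[X.O/.../OX.]: (0,1)[XXO/.../OX.]-1 (1,0)[X.O/X../OX.]-1 (1,1)[X.O/.X./OX.]+1* (1,2)[X.O/..X/OX.]-1 (2,2)[X.O/.../OXX]-1
p2 O@[X.O/.X./OX.]: (0,1)[XOO/.X./OX.]-1* (1,0)[X.O/OX./OX.]-1 (1,2)[X.O/.XO/OX.]-1 (2,2)[X.O/.X./OXO]-1
p3 X@[XOO/.X./OX.]: (1,0)[XOO/XX./OX.]+1* (1,2)[XOO/.XX/OX.]-1 (2,2)[XOO/.X./OXX]-1
p4 O@[XOO/XX./OX.] terminal -1; root [X.O/.../OX.] d6

X winning at [X.O/.../OX.]: True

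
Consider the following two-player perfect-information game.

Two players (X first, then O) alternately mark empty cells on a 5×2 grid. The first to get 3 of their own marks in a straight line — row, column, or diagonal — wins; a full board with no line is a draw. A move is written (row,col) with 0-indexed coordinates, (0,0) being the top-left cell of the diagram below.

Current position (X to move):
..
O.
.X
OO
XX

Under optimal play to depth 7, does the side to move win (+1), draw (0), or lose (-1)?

value(../O./.X/OO/XX, X) = 0

[../O./.X/OO/XX] X move#1: (0,0):-1/X./O./.X/OO/XX, (0,1):-1/.X/O./.X/OO/XX, (1,1):-1/../OX/.X/OO/XX, (2,0):+0/../O./XX/OO/XX*
[../O./XX/OO/XX] O move#2: (0,0):+0/O./O./XX/OO/XX*, (0,1):+0/.O/O./XX/OO/XX, (1,1):+0/../OO/XX/OO/XX
[O./O./XX/OO/XX] X move#3: (0,1):+0/OX/O./XX/OO/XX*, (1,1):+0/O./OX/XX/OO/XX
[OX/O./XX/OO/XX] O move#4: (1,1):+0/OX/OO/XX/OO/XX*
[OX/OO/XX/OO/XX] end (terminal +0, X#5); searched ../O./.X/OO/XX to 7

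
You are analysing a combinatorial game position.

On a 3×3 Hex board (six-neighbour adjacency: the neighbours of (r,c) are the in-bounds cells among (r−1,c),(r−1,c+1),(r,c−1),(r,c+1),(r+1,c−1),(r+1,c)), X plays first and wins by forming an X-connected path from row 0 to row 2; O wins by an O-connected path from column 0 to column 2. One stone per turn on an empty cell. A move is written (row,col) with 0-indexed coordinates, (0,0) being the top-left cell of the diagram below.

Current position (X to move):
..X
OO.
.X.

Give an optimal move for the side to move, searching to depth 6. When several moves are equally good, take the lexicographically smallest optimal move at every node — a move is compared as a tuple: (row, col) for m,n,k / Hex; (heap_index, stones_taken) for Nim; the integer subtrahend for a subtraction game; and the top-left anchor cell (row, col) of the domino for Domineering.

ply 1, X at ..X/OO./.X. | (0,0)=-1→X.X/OO./.X.; (0,1)=-1→.XX/OO./.X.; (1,2)=+1→..X/OOX/.X.*; (2,0)=-1→..X/OO./XX.; (2,2)=-1→..X/OO./.XX
ply 2: ..X/OOX/.X. is terminal -1 (O); from ..X/OO./.X. depth 6

X's best at [..X/OO./.X.]: (1,2)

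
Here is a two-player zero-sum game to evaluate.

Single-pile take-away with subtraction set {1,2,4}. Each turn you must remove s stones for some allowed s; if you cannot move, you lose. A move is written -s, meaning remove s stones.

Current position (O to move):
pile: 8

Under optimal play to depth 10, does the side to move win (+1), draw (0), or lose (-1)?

ply 1, O at 8 | -1=-1→7; -2=+1→6*; -4=-1→4
ply 2, X at 6 | -1=-1→5*; -2=-1→4; -4=-1→2
ply 3, O at 5 | -1=-1→4; -2=+1→3*; -4=-1→1
ply 4, X at 3 | -1=-1→2*; -2=-1→1
ply 5, O at 2 | -1=-1→1; -2=+1→0*
ply 6: 0 is terminal -1 (X); from 8 depth 10

value(8, O) = +1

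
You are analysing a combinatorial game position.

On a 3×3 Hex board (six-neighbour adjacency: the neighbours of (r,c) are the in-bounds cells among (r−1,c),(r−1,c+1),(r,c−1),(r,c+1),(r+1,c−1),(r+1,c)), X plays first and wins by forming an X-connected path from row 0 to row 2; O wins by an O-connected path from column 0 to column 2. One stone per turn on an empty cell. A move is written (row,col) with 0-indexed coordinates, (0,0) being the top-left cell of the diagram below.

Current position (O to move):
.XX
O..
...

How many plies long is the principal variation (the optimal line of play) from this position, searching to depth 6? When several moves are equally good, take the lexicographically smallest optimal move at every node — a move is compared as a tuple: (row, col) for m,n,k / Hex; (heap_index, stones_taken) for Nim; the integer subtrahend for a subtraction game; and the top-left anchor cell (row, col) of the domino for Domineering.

PV length from [.XX/O../...]: 5 plies

[.XX/O../...] O move#1: (0,0):-1/OXX/O../..., (1,1):-1/.XX/OO./..., (1,2):-1/.XX/O.O/..., (2,0):-1/.XX/O../O.., (2,1):+1/.XX/O../.O.*, (2,2):-1/.XX/O../..O
[.XX/O../.O.] X move#2: (0,0):-1/XXX/O../.O.*, (1,1):-1/.XX/OX./.O., (1,2):-1/.XX/O.X/.O., (2,0):-1/.XX/O../XO., (2,2):-1/.XX/O../.OX
[XXX/O../.O.] O move#3: (1,1):+1/XXX/OO./.O.*, (1,2):+1/XXX/O.O/.O., (2,0):+1/XXX/O../OO., (2,2):+1/XXX/O../.OO
[XXX/OO./.O.] X move#4: (1,2):-1/XXX/OOX/.O.*, (2,0):-1/XXX/OO./XO., (2,2):-1/XXX/OO./.OX
[XXX/OOX/.O.] O move#5: (2,0):-1/XXX/OOX/OO., (2,2):+1/XXX/OOX/.OO*
[XXX/OOX/.OO] end (terminal -1, X#6); searched .XX/O../... to 6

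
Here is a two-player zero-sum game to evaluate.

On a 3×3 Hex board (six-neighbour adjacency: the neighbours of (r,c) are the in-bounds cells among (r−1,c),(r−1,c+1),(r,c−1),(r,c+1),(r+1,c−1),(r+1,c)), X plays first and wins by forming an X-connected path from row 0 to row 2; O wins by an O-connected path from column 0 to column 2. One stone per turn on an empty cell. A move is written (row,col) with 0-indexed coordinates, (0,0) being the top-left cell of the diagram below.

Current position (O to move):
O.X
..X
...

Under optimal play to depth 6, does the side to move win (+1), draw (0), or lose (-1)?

ply 1, O at O.X/..X/... | (0,1)=-1→OOX/..X/...*; (1,0)=-1→O.X/O.X/...; (1,1)=-1→O.X/.OX/...; (2,0)=-1→O.X/..X/O..; (2,1)=-1→O.X/..X/.O.; (2,2)=-1→O.X/..X/..O
ply 2, X at OOX/..X/... | (1,0)=+1→OOX/X.X/...*; (1,1)=+1→OOX/.XX/...; (2,0)=+1→OOX/..X/X..; (2,1)=+1→OOX/..X/.X.; (2,2)=+1→OOX/..X/..X
ply 3, O at OOX/X.X/... | (1,1)=-1→OOX/XOX/...*; (2,0)=-1→OOX/X.X/O..; (2,1)=-1→OOX/X.X/.O.; (2,2)=-1→OOX/X.X/..O
ply 4, X at OOX/XOX/... | (2,0)=+1→OOX/XOX/X..*; (2,1)=+1→OOX/XOX/.X.; (2,2)=+1→OOX/XOX/..X
ply 5, O at OOX/XOX/X.. | (2,1)=-1→OOX/XOX/XO.*; (2,2)=-1→OOX/XOX/X.O
ply 6, X at OOX/XOX/XO. | (2,2)=+1→OOX/XOX/XOX*
ply 7: OOX/XOX/XOX is terminal -1 (O); from O.X/..X/... depth 6

value(O.X/..X/..., O) = -1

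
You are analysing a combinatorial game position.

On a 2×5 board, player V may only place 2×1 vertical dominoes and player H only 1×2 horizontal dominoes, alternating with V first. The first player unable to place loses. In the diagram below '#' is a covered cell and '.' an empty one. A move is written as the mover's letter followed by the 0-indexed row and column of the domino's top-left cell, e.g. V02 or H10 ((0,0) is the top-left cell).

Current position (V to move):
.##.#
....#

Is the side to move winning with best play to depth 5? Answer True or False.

[.##.#/....#] V move#1: V00:-1/###.#/#...#*, V03:-1/.####/...##
[###.#/#...#] H move#2: H11:-1/###.#/###.#, H12:+1/###.#/#.###*
[###.#/#.###] end (terminal -1, V#3); searched .##.#/....# to 5

V winning at [.##.#/....#]: False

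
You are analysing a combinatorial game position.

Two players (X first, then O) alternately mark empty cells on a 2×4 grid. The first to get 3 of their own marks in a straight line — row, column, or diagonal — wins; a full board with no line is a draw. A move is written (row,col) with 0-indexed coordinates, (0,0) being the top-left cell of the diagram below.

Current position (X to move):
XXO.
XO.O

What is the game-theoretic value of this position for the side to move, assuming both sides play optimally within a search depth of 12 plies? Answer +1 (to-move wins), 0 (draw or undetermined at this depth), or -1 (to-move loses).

value(XXO./XO.O, X) = 0

[XXO./XO.O] X move#1: (0,3):-1/XXOX/XO.O, (1,2):+0/XXO./XOXO*
[XXO./XOXO] O move#2: (0,3):+0/XXOO/XOXO*
[XXOO/XOXO] end (terminal +0, X#3); searched XXO./XO.O to 12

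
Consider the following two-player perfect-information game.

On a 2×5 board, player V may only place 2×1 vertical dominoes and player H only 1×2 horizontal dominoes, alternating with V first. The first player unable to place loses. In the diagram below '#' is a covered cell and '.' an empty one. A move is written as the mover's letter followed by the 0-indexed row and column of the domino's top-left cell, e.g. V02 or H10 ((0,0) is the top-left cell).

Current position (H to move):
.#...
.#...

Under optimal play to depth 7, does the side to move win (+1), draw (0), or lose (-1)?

value(.#.../.#..., H) = -1

p1 H@[.#.../.#...]: H02[.###./.#...]-1* H03[.#.##/.#...]-1 H12[.#.../.###.]-1 H13[.#.../.#.##]-1
p2 V@[.###./.#...]: V00[####./##...]-1 V04[.####/.#..#]+1*
p3 H@[.####/.#..#]: H12[.####/.####]-1*
p4 V@[.####/.####]: V00[#####/#####]+1*
p5 H@[#####/#####] terminal -1; root [.#.../.#...] d7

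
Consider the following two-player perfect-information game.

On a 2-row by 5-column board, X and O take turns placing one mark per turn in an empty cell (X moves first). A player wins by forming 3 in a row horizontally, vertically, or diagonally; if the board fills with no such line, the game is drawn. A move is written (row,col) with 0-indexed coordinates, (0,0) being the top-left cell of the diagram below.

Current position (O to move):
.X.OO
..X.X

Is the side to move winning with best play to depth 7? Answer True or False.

O winning at [.X.OO/..X.X]: True

[.X.OO/..X.X] O move#1: (0,0):-1/OX.OO/..X.X, (0,2):+1/.XOOO/..X.X*, (1,0):-1/.X.OO/O.X.X, (1,1):-1/.X.OO/.OX.X, (1,3):+0/.X.OO/..XOX
[.XOOO/..X.X] end (terminal -1, X#2); searched .X.OO/..X.X to 7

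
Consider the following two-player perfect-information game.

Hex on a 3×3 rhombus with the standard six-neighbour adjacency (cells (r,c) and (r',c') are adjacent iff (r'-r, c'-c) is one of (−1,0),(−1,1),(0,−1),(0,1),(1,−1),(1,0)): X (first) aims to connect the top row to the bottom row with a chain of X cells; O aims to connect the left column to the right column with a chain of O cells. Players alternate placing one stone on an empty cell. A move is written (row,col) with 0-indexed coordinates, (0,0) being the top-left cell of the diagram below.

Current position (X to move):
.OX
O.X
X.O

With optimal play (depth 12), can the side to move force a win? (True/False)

X winning at [.OX/O.X/X.O]: True

p1 X@[.OX/O.X/X.O]: (0,0)[XOX/O.X/X.O]+1* (1,1)[.OX/OXX/X.O]+1 (2,1)[.OX/O.X/XXO]+1
p2 O@[XOX/O.X/X.O]: (1,1)[XOX/OOX/X.O]-1* (2,1)[XOX/O.X/XOO]-1
p3 X@[XOX/OOX/X.O]: (2,1)[XOX/OOX/XXO]+1*
p4 O@[XOX/OOX/XXO] terminal -1; root [.OX/O.X/X.O] d12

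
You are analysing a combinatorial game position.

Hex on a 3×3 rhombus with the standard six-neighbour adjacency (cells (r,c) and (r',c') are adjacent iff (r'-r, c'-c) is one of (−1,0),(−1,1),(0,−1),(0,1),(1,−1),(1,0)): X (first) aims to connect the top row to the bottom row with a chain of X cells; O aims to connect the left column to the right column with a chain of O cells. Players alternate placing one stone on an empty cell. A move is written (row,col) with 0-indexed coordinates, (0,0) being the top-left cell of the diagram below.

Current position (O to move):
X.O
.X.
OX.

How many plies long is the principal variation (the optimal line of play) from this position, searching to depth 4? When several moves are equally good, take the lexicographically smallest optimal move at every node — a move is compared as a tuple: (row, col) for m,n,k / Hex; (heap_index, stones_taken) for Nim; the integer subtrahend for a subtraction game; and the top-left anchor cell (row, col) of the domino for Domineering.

ply 1, O at X.O/.X./OX. | (0,1)=-1→XOO/.X./OX.*; (1,0)=-1→X.O/OX./OX.; (1,2)=-1→X.O/.XO/OX.; (2,2)=-1→X.O/.X./OXO
ply 2, X at XOO/.X./OX. | (1,0)=+1→XOO/XX./OX.*; (1,2)=-1→XOO/.XX/OX.; (2,2)=-1→XOO/.X./OXX
ply 3: XOO/XX./OX. is terminal -1 (O); from X.O/.X./OX. depth 4

PV length from [X.O/.X./OX.]: 2 plies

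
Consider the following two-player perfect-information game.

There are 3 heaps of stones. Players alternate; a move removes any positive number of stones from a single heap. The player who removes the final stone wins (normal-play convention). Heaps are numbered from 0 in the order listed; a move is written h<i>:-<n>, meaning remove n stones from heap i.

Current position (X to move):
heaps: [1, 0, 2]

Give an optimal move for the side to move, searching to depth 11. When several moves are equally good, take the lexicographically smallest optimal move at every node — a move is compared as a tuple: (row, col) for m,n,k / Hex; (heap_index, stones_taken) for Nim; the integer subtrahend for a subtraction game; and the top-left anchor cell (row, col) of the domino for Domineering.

X's best at [(1,0,2)]: h2:-1

[(1,0,2)] X move#1: h0:-1:-1/(0,0,2), h2:-1:+1/(1,0,1)*, h2:-2:-1/(1,0,0)
[(1,0,1)] O move#2: h0:-1:-1/(0,0,1)*, h2:-1:-1/(1,0,0)
[(0,0,1)] X move#3: h2:-1:+1/(0,0,0)*
[(0,0,0)] end (terminal -1, O#4); searched (1,0,2) to 11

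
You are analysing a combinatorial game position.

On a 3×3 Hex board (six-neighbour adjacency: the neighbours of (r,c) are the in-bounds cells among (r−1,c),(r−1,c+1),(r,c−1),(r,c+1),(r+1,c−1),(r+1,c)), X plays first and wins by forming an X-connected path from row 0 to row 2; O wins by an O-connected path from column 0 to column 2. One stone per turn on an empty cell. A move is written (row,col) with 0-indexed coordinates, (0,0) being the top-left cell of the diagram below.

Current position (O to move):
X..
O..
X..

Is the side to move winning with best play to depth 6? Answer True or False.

O winning at [X../O../X..]: True

p1 O@[X../O../X..]: (0,1)[XO./O../X..]-1 (0,2)[X.O/O../X..]+1* (1,1)[X../OO./X..]+1 (1,2)[X../O.O/X..]-1 (2,1)[X../O../XO.]-1 (2,2)[X../O../X.O]-1
p2 X@[X.O/O../X..]: (0,1)[XXO/O../X..]-1* (1,1)[X.O/OX./X..]-1 (1,2)[X.O/O.X/X..]-1 (2,1)[X.O/O../XX.]-1 (2,2)[X.O/O../X.X]-1
p3 O@[XXO/O../X..]: (1,1)[XXO/OO./X..]+1* (1,2)[XXO/O.O/X..]-1 (2,1)[XXO/O../XO.]-1 (2,2)[XXO/O../X.O]-1
p4 X@[XXO/OO./X..] terminal -1; root [X../O../X..] d6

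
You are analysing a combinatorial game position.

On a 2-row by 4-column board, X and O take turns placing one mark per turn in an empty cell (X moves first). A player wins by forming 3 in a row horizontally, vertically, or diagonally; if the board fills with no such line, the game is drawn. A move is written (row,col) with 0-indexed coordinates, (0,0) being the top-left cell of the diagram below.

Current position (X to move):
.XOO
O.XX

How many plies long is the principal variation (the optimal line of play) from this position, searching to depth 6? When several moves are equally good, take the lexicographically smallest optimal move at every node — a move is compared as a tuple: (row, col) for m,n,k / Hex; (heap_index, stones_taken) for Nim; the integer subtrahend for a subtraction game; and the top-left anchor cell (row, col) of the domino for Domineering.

PV length from [.XOO/O.XX]: 1 ply

p1 X@[.XOO/O.XX]: (0,0)[XXOO/O.XX]+0 (1,1)[.XOO/OXXX]+1*
p2 O@[.XOO/OXXX] terminal -1; root [.XOO/O.XX] d6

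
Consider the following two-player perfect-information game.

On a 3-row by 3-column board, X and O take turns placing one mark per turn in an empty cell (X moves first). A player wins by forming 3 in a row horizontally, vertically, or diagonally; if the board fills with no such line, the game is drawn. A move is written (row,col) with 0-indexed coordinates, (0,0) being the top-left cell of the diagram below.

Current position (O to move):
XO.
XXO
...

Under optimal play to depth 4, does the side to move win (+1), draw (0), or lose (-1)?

[XO./XXO/...] O move#1: (0,2):-1/XOO/XXO/...*, (2,0):-1/XO./XXO/O.., (2,1):-1/XO./XXO/.O., (2,2):-1/XO./XXO/..O
[XOO/XXO/...] X move#2: (2,0):+1/XOO/XXO/X..*, (2,1):-1/XOO/XXO/.X., (2,2):+1/XOO/XXO/..X
[XOO/XXO/X..] end (terminal -1, O#3); searched XO./XXO/... to 4

value(XO./XXO/..., O) = -1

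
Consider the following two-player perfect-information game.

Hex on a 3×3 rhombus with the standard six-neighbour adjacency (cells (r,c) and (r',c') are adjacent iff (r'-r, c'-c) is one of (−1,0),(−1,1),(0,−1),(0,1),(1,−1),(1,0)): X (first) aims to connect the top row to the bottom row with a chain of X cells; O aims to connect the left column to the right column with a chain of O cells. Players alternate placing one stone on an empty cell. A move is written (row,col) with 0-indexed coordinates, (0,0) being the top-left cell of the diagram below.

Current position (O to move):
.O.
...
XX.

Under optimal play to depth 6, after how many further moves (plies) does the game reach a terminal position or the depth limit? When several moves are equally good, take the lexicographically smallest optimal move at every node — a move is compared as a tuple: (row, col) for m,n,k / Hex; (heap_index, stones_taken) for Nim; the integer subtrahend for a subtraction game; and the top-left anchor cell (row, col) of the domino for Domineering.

[.O./.../XX.] O move#1: (0,0):-1/OO./.../XX., (0,2):+1/.OO/.../XX.*, (1,0):-1/.O./O../XX., (1,1):+1/.O./.O./XX., (1,2):+1/.O./..O/XX., (2,2):-1/.O./.../XXO
[.OO/.../XX.] X move#2: (0,0):-1/XOO/.../XX.*, (1,0):-1/.OO/X../XX., (1,1):-1/.OO/.X./XX., (1,2):-1/.OO/..X/XX., (2,2):-1/.OO/.../XXX
[XOO/.../XX.] O move#3: (1,0):+1/XOO/O../XX.*, (1,1):-1/XOO/.O./XX., (1,2):-1/XOO/..O/XX., (2,2):-1/XOO/.../XXO
[XOO/O../XX.] end (terminal -1, X#4); searched .O./.../XX. to 6

PV length from [.O./.../XX.]: 3 plies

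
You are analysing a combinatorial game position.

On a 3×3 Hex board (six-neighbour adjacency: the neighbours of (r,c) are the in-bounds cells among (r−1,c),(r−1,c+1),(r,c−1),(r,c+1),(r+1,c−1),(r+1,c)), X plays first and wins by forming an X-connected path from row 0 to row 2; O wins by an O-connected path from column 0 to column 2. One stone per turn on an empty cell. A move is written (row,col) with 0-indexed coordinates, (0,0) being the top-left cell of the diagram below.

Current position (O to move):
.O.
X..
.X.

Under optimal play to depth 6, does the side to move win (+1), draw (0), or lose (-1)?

[.O./X../.X.] O move#1: (0,0):-1/OO./X../.X., (0,2):-1/.OO/X../.X., (1,1):+1/.O./XO./.X.*, (1,2):-1/.O./X.O/.X., (2,0):-1/.O./X../OX., (2,2):-1/.O./X../.XO
[.O./XO./.X.] X move#2: (0,0):-1/XO./XO./.X.*, (0,2):-1/.OX/XO./.X., (1,2):-1/.O./XOX/.X., (2,0):-1/.O./XO./XX., (2,2):-1/.O./XO./.XX
[XO./XO./.X.] O move#3: (0,2):-1/XOO/XO./.X., (1,2):-1/XO./XOO/.X., (2,0):+1/XO./XO./OX.*, (2,2):-1/XO./XO./.XO
[XO./XO./OX.] X move#4: (0,2):-1/XOX/XO./OX.*, (1,2):-1/XO./XOX/OX., (2,2):-1/XO./XO./OXX
[XOX/XO./OX.] O move#5: (1,2):+1/XOX/XOO/OX.*, (2,2):-1/XOX/XO./OXO
[XOX/XOO/OX.] end (terminal -1, X#6); searched .O./X../.X. to 6

value(.O./X../.X., O) = +1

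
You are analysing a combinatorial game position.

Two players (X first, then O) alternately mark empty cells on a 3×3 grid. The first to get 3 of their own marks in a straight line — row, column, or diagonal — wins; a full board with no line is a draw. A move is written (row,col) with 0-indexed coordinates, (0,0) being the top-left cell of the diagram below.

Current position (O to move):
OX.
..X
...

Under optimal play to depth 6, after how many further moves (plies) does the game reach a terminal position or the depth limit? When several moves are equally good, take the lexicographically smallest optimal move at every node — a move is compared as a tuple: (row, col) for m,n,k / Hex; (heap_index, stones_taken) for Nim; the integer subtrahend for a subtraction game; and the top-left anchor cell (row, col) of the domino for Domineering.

ply 1, O at OX./..X/... | (0,2)=-1→OXO/..X/...; (1,0)=-1→OX./O.X/...; (1,1)=+0→OX./.OX/...; (2,0)=+1→OX./..X/O..*; (2,1)=+0→OX./..X/.O.; (2,2)=-1→OX./..X/..O
ply 2, X at OX./..X/O.. | (0,2)=-1→OXX/..X/O..*; (1,0)=-1→OX./X.X/O..; (1,1)=-1→OX./.XX/O..; (2,1)=-1→OX./..X/OX.; (2,2)=-1→OX./..X/O.X
ply 3, O at OXX/..X/O.. | (1,0)=+1→OXX/O.X/O..*; (1,1)=-1→OXX/.OX/O..; (2,1)=-1→OXX/..X/OO.; (2,2)=+1→OXX/..X/O.O
ply 4: OXX/O.X/O.. is terminal -1 (X); from OX./..X/... depth 6

PV length from [OX./..X/...]: 3 plies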